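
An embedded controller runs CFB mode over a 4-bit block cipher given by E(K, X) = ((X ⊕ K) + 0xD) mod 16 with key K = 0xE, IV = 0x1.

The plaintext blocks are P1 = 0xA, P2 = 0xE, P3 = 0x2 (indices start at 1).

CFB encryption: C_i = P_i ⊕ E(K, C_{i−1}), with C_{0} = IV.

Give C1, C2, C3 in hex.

C1: E(K, 0x1) = 0xC; 0xA ⊕ 0xC = 0x6.
C2: E(K, 0x6) = 0x5; 0xE ⊕ 0x5 = 0xB.
C3: E(K, 0xB) = 0x2; 0x2 ⊕ 0x2 = 0x0.

C1 = 0x6, C2 = 0xB, C3 = 0x0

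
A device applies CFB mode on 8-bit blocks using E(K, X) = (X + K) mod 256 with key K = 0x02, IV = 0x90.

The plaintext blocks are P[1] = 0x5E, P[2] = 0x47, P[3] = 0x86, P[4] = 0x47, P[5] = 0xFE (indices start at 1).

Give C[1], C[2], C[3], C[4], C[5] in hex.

C[1] = 0xCC, C[2] = 0x89, C[3] = 0x0D, C[4] = 0x48, C[5] = 0xB4

CFB encryption: C_i = P_i ⊕ E(K, C_{i−1}), with C_{0} = IV.
C[1]: E(K, 0x90) = 0x92; 0x5E ⊕ 0x92 = 0xCC.
C[2]: E(K, 0xCC) = 0xCE; 0x47 ⊕ 0xCE = 0x89.
C[3]: E(K, 0x89) = 0x8B; 0x86 ⊕ 0x8B = 0x0D.
C[4]: E(K, 0x0D) = 0x0F; 0x47 ⊕ 0x0F = 0x48.
C[5]: E(K, 0x48) = 0x4A; 0xFE ⊕ 0x4A = 0xB4.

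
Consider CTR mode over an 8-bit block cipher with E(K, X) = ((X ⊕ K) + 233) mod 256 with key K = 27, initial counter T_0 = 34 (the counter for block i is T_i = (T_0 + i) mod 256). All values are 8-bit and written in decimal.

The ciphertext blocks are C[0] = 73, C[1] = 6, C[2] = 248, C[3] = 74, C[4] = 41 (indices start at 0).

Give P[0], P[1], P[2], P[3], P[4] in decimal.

P[0] = 107, P[1] = 39, P[2] = 208, P[3] = 109, P[4] = 15

CTR decryption: S_i = E(K, T_i) where T_i is the counter for block i; P_i = C_i ⊕ S_i.
P[0]: T = 34, S = E(K, T) = 34; 73 ⊕ 34 = 107.
P[1]: T = 35, S = E(K, T) = 33; 6 ⊕ 33 = 39.
P[2]: T = 36, S = E(K, T) = 40; 248 ⊕ 40 = 208.
P[3]: T = 37, S = E(K, T) = 39; 74 ⊕ 39 = 109.
P[4]: T = 38, S = E(K, T) = 38; 41 ⊕ 38 = 15.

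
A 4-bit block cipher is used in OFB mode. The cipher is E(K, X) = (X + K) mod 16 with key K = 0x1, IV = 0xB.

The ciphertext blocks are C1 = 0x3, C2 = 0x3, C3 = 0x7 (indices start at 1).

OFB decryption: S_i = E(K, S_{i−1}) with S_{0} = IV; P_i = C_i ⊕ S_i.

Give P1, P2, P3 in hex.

P1: S = E(K, 0xB) = 0xC; 0x3 ⊕ 0xC = 0xF.
P2: S = E(K, 0xC) = 0xD; 0x3 ⊕ 0xD = 0xE.
P3: S = E(K, 0xD) = 0xE; 0x7 ⊕ 0xE = 0x9.

P1 = 0xF, P2 = 0xE, P3 = 0x9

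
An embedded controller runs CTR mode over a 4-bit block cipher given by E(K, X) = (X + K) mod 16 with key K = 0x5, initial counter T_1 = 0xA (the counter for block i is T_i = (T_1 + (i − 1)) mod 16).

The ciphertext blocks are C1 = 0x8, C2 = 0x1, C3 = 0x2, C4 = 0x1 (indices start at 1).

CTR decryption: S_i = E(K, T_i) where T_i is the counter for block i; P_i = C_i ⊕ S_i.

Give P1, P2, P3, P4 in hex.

P1 = 0x7, P2 = 0x1, P3 = 0x3, P4 = 0x3

P1: T = 0xA, S = E(K, T) = 0xF; 0x8 ⊕ 0xF = 0x7.
P2: T = 0xB, S = E(K, T) = 0x0; 0x1 ⊕ 0x0 = 0x1.
P3: T = 0xC, S = E(K, T) = 0x1; 0x2 ⊕ 0x1 = 0x3.
P4: T = 0xD, S = E(K, T) = 0x2; 0x1 ⊕ 0x2 = 0x3.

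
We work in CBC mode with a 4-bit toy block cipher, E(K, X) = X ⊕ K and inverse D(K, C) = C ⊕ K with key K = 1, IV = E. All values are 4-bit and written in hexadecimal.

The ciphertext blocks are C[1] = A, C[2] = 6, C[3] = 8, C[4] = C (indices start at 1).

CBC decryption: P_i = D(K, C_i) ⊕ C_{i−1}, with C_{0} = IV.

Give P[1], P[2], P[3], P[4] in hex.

P[1]: D(K, A) = B; B ⊕ E = 5.
P[2]: D(K, 6) = 7; 7 ⊕ A = D.
P[3]: D(K, 8) = 9; 9 ⊕ 6 = F.
P[4]: D(K, C) = D; D ⊕ 8 = 5.

P[1] = 5, P[2] = D, P[3] = F, P[4] = 5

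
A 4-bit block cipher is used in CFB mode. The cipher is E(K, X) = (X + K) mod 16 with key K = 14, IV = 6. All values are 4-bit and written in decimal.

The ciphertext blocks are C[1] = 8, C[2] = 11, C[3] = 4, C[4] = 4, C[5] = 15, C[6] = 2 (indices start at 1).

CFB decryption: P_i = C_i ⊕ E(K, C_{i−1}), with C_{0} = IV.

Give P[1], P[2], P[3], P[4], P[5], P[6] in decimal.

P[1] = 12, P[2] = 13, P[3] = 13, P[4] = 6, P[5] = 13, P[6] = 15

P[1]: E(K, 6) = 4; 8 ⊕ 4 = 12.
P[2]: E(K, 8) = 6; 11 ⊕ 6 = 13.
P[3]: E(K, 11) = 9; 4 ⊕ 9 = 13.
P[4]: E(K, 4) = 2; 4 ⊕ 2 = 6.
P[5]: E(K, 4) = 2; 15 ⊕ 2 = 13.
P[6]: E(K, 15) = 13; 2 ⊕ 13 = 15.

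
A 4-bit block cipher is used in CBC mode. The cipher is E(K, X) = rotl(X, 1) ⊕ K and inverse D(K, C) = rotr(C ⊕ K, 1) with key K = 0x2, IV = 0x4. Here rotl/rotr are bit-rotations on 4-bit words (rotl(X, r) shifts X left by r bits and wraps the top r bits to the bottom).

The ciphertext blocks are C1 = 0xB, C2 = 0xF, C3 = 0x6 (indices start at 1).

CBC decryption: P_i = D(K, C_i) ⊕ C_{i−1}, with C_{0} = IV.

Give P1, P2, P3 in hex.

P1 = 0x8, P2 = 0x5, P3 = 0xD

P1: D(K, 0xB) = 0xC; 0xC ⊕ 0x4 = 0x8.
P2: D(K, 0xF) = 0xE; 0xE ⊕ 0xB = 0x5.
P3: D(K, 0x6) = 0x2; 0x2 ⊕ 0xF = 0xD.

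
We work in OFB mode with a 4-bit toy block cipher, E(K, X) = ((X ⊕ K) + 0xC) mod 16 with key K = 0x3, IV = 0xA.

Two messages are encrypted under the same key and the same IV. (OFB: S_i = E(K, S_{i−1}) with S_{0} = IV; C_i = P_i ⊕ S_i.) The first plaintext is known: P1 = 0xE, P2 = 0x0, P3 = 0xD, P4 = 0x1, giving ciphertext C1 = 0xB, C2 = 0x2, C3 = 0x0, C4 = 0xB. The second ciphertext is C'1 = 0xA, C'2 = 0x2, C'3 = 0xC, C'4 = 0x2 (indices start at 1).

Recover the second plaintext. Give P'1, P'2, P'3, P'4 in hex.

P'1 = 0xF, P'2 = 0x0, P'3 = 0x1, P'4 = 0x8

In OFB with a reused IV, both messages share the same keystream S_i, so C_i ⊕ C'_i = P_i ⊕ P'_i and thus P'_i = P_i ⊕ C_i ⊕ C'_i.
P'1: 0xE ⊕ 0xB ⊕ 0xA = 0xF.
P'2: 0x0 ⊕ 0x2 ⊕ 0x2 = 0x0.
P'3: 0xD ⊕ 0x0 ⊕ 0xC = 0x1.
P'4: 0x1 ⊕ 0xB ⊕ 0x2 = 0x8.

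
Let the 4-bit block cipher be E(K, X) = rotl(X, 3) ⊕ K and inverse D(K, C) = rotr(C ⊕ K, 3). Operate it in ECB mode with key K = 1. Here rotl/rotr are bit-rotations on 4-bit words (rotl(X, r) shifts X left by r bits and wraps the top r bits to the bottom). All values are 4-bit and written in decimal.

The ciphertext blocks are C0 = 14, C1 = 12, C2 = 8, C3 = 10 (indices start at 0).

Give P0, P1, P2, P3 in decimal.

ECB decryption: P_i = D(K, C_i).
P0: D(K, 14) = 15.
P1: D(K, 12) = 11.
P2: D(K, 8) = 3.
P3: D(K, 10) = 7.

P0 = 15, P1 = 11, P2 = 3, P3 = 7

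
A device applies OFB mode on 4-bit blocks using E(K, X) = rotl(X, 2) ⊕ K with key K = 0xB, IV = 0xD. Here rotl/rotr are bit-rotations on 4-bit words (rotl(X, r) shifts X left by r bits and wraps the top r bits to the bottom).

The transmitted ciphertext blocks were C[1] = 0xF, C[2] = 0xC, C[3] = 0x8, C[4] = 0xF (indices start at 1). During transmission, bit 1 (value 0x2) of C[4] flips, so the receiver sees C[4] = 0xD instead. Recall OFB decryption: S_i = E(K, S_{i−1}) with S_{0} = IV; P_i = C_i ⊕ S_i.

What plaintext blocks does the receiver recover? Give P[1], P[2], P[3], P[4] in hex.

P[1] = 0x3, P[2] = 0x4, P[3] = 0x1, P[4] = 0x0

Only C[4] changed, to 0xD. In OFB, a change in C_i flips the same bit in P_i only; the keystream is unaffected. Decrypting the received ciphertext:
P[1]: S = E(K, 0xD) = 0xC; 0xF ⊕ 0xC = 0x3.
P[2]: S = E(K, 0xC) = 0x8; 0xC ⊕ 0x8 = 0x4.
P[3]: S = E(K, 0x8) = 0x9; 0x8 ⊕ 0x9 = 0x1.
P[4]: S = E(K, 0x9) = 0xD; 0xD ⊕ 0xD = 0x0.
Blocks that differ from the original plaintext: P[4].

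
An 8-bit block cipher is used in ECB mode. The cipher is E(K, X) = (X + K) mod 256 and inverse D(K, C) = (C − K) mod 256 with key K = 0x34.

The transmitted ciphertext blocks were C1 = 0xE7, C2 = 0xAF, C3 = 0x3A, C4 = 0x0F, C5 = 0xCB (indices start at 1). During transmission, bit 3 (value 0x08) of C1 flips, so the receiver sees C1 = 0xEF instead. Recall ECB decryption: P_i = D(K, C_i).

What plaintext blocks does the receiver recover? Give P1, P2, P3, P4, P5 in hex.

P1 = 0xBB, P2 = 0x7B, P3 = 0x06, P4 = 0xDB, P5 = 0x97

Only C1 changed, to 0xEF. In ECB, a change in C_i affects only P_i. Decrypting the received ciphertext:
P1: D(K, 0xEF) = 0xBB.
P2: D(K, 0xAF) = 0x7B.
P3: D(K, 0x3A) = 0x06.
P4: D(K, 0x0F) = 0xDB.
P5: D(K, 0xCB) = 0x97.
Blocks that differ from the original plaintext: P1.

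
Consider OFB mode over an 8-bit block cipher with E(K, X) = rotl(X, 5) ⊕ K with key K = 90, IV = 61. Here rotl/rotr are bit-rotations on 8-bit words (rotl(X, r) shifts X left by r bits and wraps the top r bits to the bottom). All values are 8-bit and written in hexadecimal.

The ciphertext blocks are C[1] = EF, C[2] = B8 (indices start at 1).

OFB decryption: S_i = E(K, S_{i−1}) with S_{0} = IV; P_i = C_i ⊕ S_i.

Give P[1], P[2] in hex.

P[1] = 53, P[2] = BF

P[1]: S = E(K, 61) = BC; EF ⊕ BC = 53.
P[2]: S = E(K, BC) = 07; B8 ⊕ 07 = BF.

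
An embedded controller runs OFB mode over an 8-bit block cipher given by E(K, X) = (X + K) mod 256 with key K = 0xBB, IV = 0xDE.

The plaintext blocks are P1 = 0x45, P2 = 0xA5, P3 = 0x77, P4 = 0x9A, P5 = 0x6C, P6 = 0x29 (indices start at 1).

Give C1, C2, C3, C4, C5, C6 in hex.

OFB encryption: S_i = E(K, S_{i−1}) with S_{0} = IV; C_i = P_i ⊕ S_i.
C1: S = E(K, 0xDE) = 0x99; 0x45 ⊕ 0x99 = 0xDC.
C2: S = E(K, 0x99) = 0x54; 0xA5 ⊕ 0x54 = 0xF1.
C3: S = E(K, 0x54) = 0x0F; 0x77 ⊕ 0x0F = 0x78.
C4: S = E(K, 0x0F) = 0xCA; 0x9A ⊕ 0xCA = 0x50.
C5: S = E(K, 0xCA) = 0x85; 0x6C ⊕ 0x85 = 0xE9.
C6: S = E(K, 0x85) = 0x40; 0x29 ⊕ 0x40 = 0x69.

C1 = 0xDC, C2 = 0xF1, C3 = 0x78, C4 = 0x50, C5 = 0xE9, C6 = 0x69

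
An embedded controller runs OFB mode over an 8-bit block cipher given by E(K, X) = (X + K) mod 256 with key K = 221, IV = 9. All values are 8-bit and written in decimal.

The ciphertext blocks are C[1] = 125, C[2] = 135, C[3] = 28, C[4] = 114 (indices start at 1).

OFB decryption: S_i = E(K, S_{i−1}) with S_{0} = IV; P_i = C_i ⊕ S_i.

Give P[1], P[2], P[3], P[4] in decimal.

P[1] = 155, P[2] = 68, P[3] = 188, P[4] = 15

P[1]: S = E(K, 9) = 230; 125 ⊕ 230 = 155.
P[2]: S = E(K, 230) = 195; 135 ⊕ 195 = 68.
P[3]: S = E(K, 195) = 160; 28 ⊕ 160 = 188.
P[4]: S = E(K, 160) = 125; 114 ⊕ 125 = 15.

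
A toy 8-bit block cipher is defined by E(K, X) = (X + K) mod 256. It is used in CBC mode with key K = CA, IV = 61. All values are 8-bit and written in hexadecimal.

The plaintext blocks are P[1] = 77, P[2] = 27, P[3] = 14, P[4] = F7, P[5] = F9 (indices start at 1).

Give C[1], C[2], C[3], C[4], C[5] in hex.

C[1] = E0, C[2] = 91, C[3] = 4F, C[4] = 82, C[5] = 45

CBC encryption: C_i = E(K, P_i ⊕ C_{i−1}), with C_{0} = IV.
C[1]: P[1] ⊕ 61 = 16; E(K, 16) = E0.
C[2]: P[2] ⊕ E0 = C7; E(K, C7) = 91.
C[3]: P[3] ⊕ 91 = 85; E(K, 85) = 4F.
C[4]: P[4] ⊕ 4F = B8; E(K, B8) = 82.
C[5]: P[5] ⊕ 82 = 7B; E(K, 7B) = 45.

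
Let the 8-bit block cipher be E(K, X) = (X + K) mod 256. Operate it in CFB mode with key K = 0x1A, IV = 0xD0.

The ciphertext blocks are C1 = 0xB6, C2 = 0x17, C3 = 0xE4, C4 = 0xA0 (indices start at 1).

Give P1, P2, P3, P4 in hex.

P1 = 0x5C, P2 = 0xC7, P3 = 0xD5, P4 = 0x5E

CFB decryption: P_i = C_i ⊕ E(K, C_{i−1}), with C_{0} = IV.
P1: E(K, 0xD0) = 0xEA; 0xB6 ⊕ 0xEA = 0x5C.
P2: E(K, 0xB6) = 0xD0; 0x17 ⊕ 0xD0 = 0xC7.
P3: E(K, 0x17) = 0x31; 0xE4 ⊕ 0x31 = 0xD5.
P4: E(K, 0xE4) = 0xFE; 0xA0 ⊕ 0xFE = 0x5E.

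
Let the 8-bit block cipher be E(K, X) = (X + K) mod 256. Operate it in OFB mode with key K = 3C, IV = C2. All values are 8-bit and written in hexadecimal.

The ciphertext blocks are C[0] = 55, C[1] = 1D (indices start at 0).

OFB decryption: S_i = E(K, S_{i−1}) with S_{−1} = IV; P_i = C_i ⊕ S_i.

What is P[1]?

P[1] = 27

P[0]: S = E(K, C2) = FE; 55 ⊕ FE = AB.
P[1]: S = E(K, FE) = 3A; 1D ⊕ 3A = 27.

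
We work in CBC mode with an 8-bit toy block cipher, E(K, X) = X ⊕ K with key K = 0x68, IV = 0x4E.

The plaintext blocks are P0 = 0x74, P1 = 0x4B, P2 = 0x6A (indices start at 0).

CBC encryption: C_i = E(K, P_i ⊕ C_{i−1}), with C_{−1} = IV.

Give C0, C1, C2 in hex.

C0: P0 ⊕ 0x4E = 0x3A; E(K, 0x3A) = 0x52.
C1: P1 ⊕ 0x52 = 0x19; E(K, 0x19) = 0x71.
C2: P2 ⊕ 0x71 = 0x1B; E(K, 0x1B) = 0x73.

C0 = 0x52, C1 = 0x71, C2 = 0x73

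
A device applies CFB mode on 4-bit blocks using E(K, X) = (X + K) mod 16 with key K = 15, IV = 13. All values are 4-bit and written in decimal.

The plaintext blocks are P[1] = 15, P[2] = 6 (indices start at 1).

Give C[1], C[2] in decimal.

CFB encryption: C_i = P_i ⊕ E(K, C_{i−1}), with C_{0} = IV.
C[1]: E(K, 13) = 12; 15 ⊕ 12 = 3.
C[2]: E(K, 3) = 2; 6 ⊕ 2 = 4.

C[1] = 3, C[2] = 4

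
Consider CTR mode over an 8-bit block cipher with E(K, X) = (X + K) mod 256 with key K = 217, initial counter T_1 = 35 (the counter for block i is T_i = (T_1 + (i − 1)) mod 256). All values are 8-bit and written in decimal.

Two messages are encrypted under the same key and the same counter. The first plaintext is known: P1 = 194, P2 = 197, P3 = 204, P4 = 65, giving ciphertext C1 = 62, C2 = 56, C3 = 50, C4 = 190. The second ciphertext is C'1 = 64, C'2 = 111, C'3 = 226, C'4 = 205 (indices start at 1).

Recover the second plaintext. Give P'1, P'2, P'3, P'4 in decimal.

In CTR with a reused counter, both messages share the same keystream S_i, so C_i ⊕ C'_i = P_i ⊕ P'_i and thus P'_i = P_i ⊕ C_i ⊕ C'_i.
P'1: 194 ⊕ 62 ⊕ 64 = 188.
P'2: 197 ⊕ 56 ⊕ 111 = 146.
P'3: 204 ⊕ 50 ⊕ 226 = 28.
P'4: 65 ⊕ 190 ⊕ 205 = 50.

P'1 = 188, P'2 = 146, P'3 = 28, P'4 = 50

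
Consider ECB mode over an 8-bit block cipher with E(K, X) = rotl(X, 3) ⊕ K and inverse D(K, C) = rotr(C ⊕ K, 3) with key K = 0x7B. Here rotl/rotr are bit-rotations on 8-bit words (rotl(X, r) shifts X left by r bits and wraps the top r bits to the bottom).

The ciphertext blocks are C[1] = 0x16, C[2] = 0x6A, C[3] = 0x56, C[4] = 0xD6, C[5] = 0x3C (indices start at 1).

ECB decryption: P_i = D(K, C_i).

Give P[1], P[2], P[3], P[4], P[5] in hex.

P[1] = 0xAD, P[2] = 0x22, P[3] = 0xA5, P[4] = 0xB5, P[5] = 0xE8

P[1]: D(K, 0x16) = 0xAD.
P[2]: D(K, 0x6A) = 0x22.
P[3]: D(K, 0x56) = 0xA5.
P[4]: D(K, 0xD6) = 0xB5.
P[5]: D(K, 0x3C) = 0xE8.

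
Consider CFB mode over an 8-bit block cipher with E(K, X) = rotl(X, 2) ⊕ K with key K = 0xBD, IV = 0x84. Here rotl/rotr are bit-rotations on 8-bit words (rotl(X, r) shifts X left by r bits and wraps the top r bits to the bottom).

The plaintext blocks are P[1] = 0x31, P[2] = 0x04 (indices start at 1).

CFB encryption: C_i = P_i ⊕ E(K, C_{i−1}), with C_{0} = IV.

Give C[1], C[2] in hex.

C[1] = 0x9E, C[2] = 0xC3

C[1]: E(K, 0x84) = 0xAF; 0x31 ⊕ 0xAF = 0x9E.
C[2]: E(K, 0x9E) = 0xC7; 0x04 ⊕ 0xC7 = 0xC3.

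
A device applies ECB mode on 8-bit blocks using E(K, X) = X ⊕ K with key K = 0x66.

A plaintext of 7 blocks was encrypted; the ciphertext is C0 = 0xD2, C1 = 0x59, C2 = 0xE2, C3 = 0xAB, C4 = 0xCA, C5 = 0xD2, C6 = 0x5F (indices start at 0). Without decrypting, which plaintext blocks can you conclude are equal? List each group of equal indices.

ECB encrypts each block independently with the same key, so equal ciphertext blocks imply equal plaintext blocks.
C0 = C5 = 0xD2, so P0 = P5.

P0 = P5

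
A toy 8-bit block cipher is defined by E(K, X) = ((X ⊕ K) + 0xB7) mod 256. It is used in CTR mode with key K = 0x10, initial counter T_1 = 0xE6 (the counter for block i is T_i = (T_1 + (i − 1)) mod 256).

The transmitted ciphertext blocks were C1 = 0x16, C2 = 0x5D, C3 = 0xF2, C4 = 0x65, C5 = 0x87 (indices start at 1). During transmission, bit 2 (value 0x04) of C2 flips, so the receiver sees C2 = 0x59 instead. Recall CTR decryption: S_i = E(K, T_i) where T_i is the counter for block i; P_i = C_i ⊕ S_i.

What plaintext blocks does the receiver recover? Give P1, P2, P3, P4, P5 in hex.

Only C2 changed, to 0x59. In CTR, a change in C_i flips the same bit in P_i only; the keystream is unaffected. Decrypting the received ciphertext:
P1: T = 0xE6, S = E(K, T) = 0xAD; 0x16 ⊕ 0xAD = 0xBB.
P2: T = 0xE7, S = E(K, T) = 0xAE; 0x59 ⊕ 0xAE = 0xF7.
P3: T = 0xE8, S = E(K, T) = 0xAF; 0xF2 ⊕ 0xAF = 0x5D.
P4: T = 0xE9, S = E(K, T) = 0xB0; 0x65 ⊕ 0xB0 = 0xD5.
P5: T = 0xEA, S = E(K, T) = 0xB1; 0x87 ⊕ 0xB1 = 0x36.
Blocks that differ from the original plaintext: P2.

P1 = 0xBB, P2 = 0xF7, P3 = 0x5D, P4 = 0xD5, P5 = 0x36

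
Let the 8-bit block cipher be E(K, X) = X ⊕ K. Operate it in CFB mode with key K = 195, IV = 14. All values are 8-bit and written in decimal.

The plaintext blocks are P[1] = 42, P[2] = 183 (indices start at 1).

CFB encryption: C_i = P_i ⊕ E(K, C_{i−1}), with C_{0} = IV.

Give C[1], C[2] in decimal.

C[1] = 231, C[2] = 147

C[1]: E(K, 14) = 205; 42 ⊕ 205 = 231.
C[2]: E(K, 231) = 36; 183 ⊕ 36 = 147.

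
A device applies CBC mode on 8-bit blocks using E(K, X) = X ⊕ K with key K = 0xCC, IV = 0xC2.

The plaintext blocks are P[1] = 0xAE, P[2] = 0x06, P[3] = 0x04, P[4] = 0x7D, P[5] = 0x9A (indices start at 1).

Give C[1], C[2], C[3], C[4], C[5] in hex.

CBC encryption: C_i = E(K, P_i ⊕ C_{i−1}), with C_{0} = IV.
C[1]: P[1] ⊕ 0xC2 = 0x6C; E(K, 0x6C) = 0xA0.
C[2]: P[2] ⊕ 0xA0 = 0xA6; E(K, 0xA6) = 0x6A.
C[3]: P[3] ⊕ 0x6A = 0x6E; E(K, 0x6E) = 0xA2.
C[4]: P[4] ⊕ 0xA2 = 0xDF; E(K, 0xDF) = 0x13.
C[5]: P[5] ⊕ 0x13 = 0x89; E(K, 0x89) = 0x45.

C[1] = 0xA0, C[2] = 0x6A, C[3] = 0xA2, C[4] = 0x13, C[5] = 0x45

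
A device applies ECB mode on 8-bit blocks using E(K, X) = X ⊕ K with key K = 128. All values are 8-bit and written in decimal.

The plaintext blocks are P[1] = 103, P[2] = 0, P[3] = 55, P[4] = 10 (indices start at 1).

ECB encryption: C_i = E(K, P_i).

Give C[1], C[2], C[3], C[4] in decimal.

C[1]: E(K, 103) = 231.
C[2]: E(K, 0) = 128.
C[3]: E(K, 55) = 183.
C[4]: E(K, 10) = 138.

C[1] = 231, C[2] = 128, C[3] = 183, C[4] = 138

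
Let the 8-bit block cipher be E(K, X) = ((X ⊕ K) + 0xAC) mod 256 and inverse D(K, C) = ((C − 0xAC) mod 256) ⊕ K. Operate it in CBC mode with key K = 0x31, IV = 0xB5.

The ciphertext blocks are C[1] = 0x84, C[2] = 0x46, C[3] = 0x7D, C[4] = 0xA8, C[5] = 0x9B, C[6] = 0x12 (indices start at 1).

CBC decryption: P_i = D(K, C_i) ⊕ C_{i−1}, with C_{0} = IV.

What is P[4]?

P[4] = 0xB0

P[4]: D(K, 0xA8) = 0xCD; 0xCD ⊕ 0x7D = 0xB0.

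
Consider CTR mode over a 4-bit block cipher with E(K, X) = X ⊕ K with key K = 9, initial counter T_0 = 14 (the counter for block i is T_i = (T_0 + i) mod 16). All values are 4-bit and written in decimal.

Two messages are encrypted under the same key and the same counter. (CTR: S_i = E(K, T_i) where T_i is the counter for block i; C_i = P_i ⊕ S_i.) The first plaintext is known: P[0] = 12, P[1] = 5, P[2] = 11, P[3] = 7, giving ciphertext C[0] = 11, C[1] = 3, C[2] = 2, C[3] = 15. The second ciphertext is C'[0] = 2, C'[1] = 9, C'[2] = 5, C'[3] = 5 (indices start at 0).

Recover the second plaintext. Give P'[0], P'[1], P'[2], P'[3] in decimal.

P'[0] = 5, P'[1] = 15, P'[2] = 12, P'[3] = 13

In CTR with a reused counter, both messages share the same keystream S_i, so C_i ⊕ C'_i = P_i ⊕ P'_i and thus P'_i = P_i ⊕ C_i ⊕ C'_i.
P'[0]: 12 ⊕ 11 ⊕ 2 = 5.
P'[1]: 5 ⊕ 3 ⊕ 9 = 15.
P'[2]: 11 ⊕ 2 ⊕ 5 = 12.
P'[3]: 7 ⊕ 15 ⊕ 5 = 13.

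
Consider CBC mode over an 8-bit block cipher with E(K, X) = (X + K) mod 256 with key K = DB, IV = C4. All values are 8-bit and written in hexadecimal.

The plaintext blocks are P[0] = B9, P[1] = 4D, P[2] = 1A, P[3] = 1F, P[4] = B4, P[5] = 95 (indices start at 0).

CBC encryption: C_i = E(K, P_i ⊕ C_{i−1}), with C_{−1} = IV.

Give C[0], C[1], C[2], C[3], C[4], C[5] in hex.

C[0]: P[0] ⊕ C4 = 7D; E(K, 7D) = 58.
C[1]: P[1] ⊕ 58 = 15; E(K, 15) = F0.
C[2]: P[2] ⊕ F0 = EA; E(K, EA) = C5.
C[3]: P[3] ⊕ C5 = DA; E(K, DA) = B5.
C[4]: P[4] ⊕ B5 = 01; E(K, 01) = DC.
C[5]: P[5] ⊕ DC = 49; E(K, 49) = 24.

C[0] = 58, C[1] = F0, C[2] = C5, C[3] = B5, C[4] = DC, C[5] = 24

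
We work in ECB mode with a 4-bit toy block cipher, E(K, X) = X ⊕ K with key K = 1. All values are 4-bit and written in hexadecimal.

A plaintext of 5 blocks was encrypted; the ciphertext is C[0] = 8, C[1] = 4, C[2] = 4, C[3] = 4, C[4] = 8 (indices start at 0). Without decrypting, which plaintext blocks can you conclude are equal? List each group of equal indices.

ECB encrypts each block independently with the same key, so equal ciphertext blocks imply equal plaintext blocks.
C[0] = C[4] = 8, so P[0] = P[4].
C[1] = C[2] = C[3] = 4, so P[1] = P[2] = P[3].

P[0] = P[4]; P[1] = P[2] = P[3]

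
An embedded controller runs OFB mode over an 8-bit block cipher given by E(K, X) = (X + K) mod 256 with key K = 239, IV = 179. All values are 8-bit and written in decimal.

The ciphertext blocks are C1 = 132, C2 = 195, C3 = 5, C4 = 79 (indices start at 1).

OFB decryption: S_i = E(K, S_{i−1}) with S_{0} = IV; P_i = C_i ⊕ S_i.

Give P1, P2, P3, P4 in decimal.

P1 = 38, P2 = 82, P3 = 133, P4 = 32

P1: S = E(K, 179) = 162; 132 ⊕ 162 = 38.
P2: S = E(K, 162) = 145; 195 ⊕ 145 = 82.
P3: S = E(K, 145) = 128; 5 ⊕ 128 = 133.
P4: S = E(K, 128) = 111; 79 ⊕ 111 = 32.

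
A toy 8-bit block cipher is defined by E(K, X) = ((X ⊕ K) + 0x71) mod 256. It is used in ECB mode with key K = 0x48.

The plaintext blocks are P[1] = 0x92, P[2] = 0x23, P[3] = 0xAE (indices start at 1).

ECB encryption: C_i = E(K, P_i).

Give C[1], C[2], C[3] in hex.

C[1]: E(K, 0x92) = 0x4B.
C[2]: E(K, 0x23) = 0xDC.
C[3]: E(K, 0xAE) = 0x57.

C[1] = 0x4B, C[2] = 0xDC, C[3] = 0x57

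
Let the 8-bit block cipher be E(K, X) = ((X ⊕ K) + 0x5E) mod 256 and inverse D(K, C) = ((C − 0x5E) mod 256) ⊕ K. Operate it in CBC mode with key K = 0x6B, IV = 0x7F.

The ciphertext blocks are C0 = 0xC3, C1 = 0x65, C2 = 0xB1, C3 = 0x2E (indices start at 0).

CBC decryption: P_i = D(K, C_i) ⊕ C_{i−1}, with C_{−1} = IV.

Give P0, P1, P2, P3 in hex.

P0 = 0x71, P1 = 0xAF, P2 = 0x5D, P3 = 0x0A

P0: D(K, 0xC3) = 0x0E; 0x0E ⊕ 0x7F = 0x71.
P1: D(K, 0x65) = 0x6C; 0x6C ⊕ 0xC3 = 0xAF.
P2: D(K, 0xB1) = 0x38; 0x38 ⊕ 0x65 = 0x5D.
P3: D(K, 0x2E) = 0xBB; 0xBB ⊕ 0xB1 = 0x0A.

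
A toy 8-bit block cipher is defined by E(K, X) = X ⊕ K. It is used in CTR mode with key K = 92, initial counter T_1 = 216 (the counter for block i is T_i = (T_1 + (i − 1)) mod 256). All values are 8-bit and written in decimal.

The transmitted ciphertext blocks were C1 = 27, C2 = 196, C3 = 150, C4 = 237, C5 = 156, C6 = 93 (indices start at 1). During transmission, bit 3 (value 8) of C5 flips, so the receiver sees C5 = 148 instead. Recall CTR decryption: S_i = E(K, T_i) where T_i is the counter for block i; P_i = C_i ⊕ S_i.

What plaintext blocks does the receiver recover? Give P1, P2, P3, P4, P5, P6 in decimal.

Only C5 changed, to 148. In CTR, a change in C_i flips the same bit in P_i only; the keystream is unaffected. Decrypting the received ciphertext:
P1: T = 216, S = E(K, T) = 132; 27 ⊕ 132 = 159.
P2: T = 217, S = E(K, T) = 133; 196 ⊕ 133 = 65.
P3: T = 218, S = E(K, T) = 134; 150 ⊕ 134 = 16.
P4: T = 219, S = E(K, T) = 135; 237 ⊕ 135 = 106.
P5: T = 220, S = E(K, T) = 128; 148 ⊕ 128 = 20.
P6: T = 221, S = E(K, T) = 129; 93 ⊕ 129 = 220.
Blocks that differ from the original plaintext: P5.

P1 = 159, P2 = 65, P3 = 16, P4 = 106, P5 = 20, P6 = 220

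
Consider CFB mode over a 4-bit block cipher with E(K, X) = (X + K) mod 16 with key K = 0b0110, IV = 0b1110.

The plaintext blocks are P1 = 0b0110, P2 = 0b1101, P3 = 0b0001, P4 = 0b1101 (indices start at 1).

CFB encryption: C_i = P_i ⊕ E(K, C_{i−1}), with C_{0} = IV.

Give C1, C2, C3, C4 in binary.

C1: E(K, 0b1110) = 0b0100; 0b0110 ⊕ 0b0100 = 0b0010.
C2: E(K, 0b0010) = 0b1000; 0b1101 ⊕ 0b1000 = 0b0101.
C3: E(K, 0b0101) = 0b1011; 0b0001 ⊕ 0b1011 = 0b1010.
C4: E(K, 0b1010) = 0b0000; 0b1101 ⊕ 0b0000 = 0b1101.

C1 = 0b0010, C2 = 0b0101, C3 = 0b1010, C4 = 0b1101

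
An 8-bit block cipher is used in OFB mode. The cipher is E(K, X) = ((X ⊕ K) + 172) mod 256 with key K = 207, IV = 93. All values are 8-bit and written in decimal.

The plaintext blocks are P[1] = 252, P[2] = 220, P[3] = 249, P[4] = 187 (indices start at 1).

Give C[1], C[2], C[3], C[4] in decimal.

OFB encryption: S_i = E(K, S_{i−1}) with S_{0} = IV; C_i = P_i ⊕ S_i.
C[1]: S = E(K, 93) = 62; 252 ⊕ 62 = 194.
C[2]: S = E(K, 62) = 157; 220 ⊕ 157 = 65.
C[3]: S = E(K, 157) = 254; 249 ⊕ 254 = 7.
C[4]: S = E(K, 254) = 221; 187 ⊕ 221 = 102.

C[1] = 194, C[2] = 65, C[3] = 7, C[4] = 102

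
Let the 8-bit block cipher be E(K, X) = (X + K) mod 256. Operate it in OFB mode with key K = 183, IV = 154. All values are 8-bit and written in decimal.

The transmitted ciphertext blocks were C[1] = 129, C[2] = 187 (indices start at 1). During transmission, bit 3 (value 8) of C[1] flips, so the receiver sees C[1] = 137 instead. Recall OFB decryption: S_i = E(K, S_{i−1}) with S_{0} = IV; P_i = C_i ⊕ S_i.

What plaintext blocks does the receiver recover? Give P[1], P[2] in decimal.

Only C[1] changed, to 137. In OFB, a change in C_i flips the same bit in P_i only; the keystream is unaffected. Decrypting the received ciphertext:
P[1]: S = E(K, 154) = 81; 137 ⊕ 81 = 216.
P[2]: S = E(K, 81) = 8; 187 ⊕ 8 = 179.
Blocks that differ from the original plaintext: P[1].

P[1] = 216, P[2] = 179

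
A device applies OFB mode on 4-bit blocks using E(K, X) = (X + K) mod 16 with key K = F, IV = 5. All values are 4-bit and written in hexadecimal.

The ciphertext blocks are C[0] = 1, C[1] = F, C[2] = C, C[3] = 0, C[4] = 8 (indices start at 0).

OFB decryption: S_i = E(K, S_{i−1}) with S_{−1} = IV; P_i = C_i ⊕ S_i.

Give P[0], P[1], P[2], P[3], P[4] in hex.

P[0] = 5, P[1] = C, P[2] = E, P[3] = 1, P[4] = 8

P[0]: S = E(K, 5) = 4; 1 ⊕ 4 = 5.
P[1]: S = E(K, 4) = 3; F ⊕ 3 = C.
P[2]: S = E(K, 3) = 2; C ⊕ 2 = E.
P[3]: S = E(K, 2) = 1; 0 ⊕ 1 = 1.
P[4]: S = E(K, 1) = 0; 8 ⊕ 0 = 8.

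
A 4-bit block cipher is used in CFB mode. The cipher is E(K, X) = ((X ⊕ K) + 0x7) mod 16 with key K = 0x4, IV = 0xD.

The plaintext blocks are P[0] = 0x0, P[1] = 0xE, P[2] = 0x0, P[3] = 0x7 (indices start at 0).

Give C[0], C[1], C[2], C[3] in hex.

CFB encryption: C_i = P_i ⊕ E(K, C_{i−1}), with C_{−1} = IV.
C[0]: E(K, 0xD) = 0x0; 0x0 ⊕ 0x0 = 0x0.
C[1]: E(K, 0x0) = 0xB; 0xE ⊕ 0xB = 0x5.
C[2]: E(K, 0x5) = 0x8; 0x0 ⊕ 0x8 = 0x8.
C[3]: E(K, 0x8) = 0x3; 0x7 ⊕ 0x3 = 0x4.

C[0] = 0x0, C[1] = 0x5, C[2] = 0x8, C[3] = 0x4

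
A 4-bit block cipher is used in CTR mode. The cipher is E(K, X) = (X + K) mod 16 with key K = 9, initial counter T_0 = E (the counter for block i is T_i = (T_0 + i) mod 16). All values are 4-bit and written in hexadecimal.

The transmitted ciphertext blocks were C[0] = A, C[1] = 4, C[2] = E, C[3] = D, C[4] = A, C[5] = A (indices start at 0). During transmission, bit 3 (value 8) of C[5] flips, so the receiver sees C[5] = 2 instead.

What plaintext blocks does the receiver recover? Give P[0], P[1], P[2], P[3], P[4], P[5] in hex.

CTR decryption: S_i = E(K, T_i) where T_i is the counter for block i; P_i = C_i ⊕ S_i.
Only C[5] changed, to 2. In CTR, a change in C_i flips the same bit in P_i only; the keystream is unaffected. Decrypting the received ciphertext:
P[0]: T = E, S = E(K, T) = 7; A ⊕ 7 = D.
P[1]: T = F, S = E(K, T) = 8; 4 ⊕ 8 = C.
P[2]: T = 0, S = E(K, T) = 9; E ⊕ 9 = 7.
P[3]: T = 1, S = E(K, T) = A; D ⊕ A = 7.
P[4]: T = 2, S = E(K, T) = B; A ⊕ B = 1.
P[5]: T = 3, S = E(K, T) = C; 2 ⊕ C = E.
Blocks that differ from the original plaintext: P[5].

P[0] = D, P[1] = C, P[2] = 7, P[3] = 7, P[4] = 1, P[5] = E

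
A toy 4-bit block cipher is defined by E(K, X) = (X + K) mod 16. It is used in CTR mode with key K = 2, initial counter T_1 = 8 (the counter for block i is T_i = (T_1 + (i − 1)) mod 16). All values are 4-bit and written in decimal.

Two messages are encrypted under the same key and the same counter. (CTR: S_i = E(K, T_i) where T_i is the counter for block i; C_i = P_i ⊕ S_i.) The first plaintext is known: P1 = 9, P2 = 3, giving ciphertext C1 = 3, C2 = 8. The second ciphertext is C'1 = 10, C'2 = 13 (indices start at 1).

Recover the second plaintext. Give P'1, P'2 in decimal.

P'1 = 0, P'2 = 6

In CTR with a reused counter, both messages share the same keystream S_i, so C_i ⊕ C'_i = P_i ⊕ P'_i and thus P'_i = P_i ⊕ C_i ⊕ C'_i.
P'1: 9 ⊕ 3 ⊕ 10 = 0.
P'2: 3 ⊕ 8 ⊕ 13 = 6.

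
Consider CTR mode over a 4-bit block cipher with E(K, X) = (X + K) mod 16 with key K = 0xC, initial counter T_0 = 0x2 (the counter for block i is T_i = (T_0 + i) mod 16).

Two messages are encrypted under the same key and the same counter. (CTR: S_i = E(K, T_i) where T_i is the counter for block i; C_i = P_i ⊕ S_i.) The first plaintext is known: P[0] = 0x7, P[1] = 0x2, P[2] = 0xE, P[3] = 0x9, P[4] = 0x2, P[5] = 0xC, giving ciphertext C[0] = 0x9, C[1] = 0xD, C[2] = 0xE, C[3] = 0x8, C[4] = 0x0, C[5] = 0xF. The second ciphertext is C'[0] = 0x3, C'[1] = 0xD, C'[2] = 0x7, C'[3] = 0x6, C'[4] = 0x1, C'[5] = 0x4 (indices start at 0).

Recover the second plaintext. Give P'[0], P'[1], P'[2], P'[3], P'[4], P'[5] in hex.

P'[0] = 0xD, P'[1] = 0x2, P'[2] = 0x7, P'[3] = 0x7, P'[4] = 0x3, P'[5] = 0x7

In CTR with a reused counter, both messages share the same keystream S_i, so C_i ⊕ C'_i = P_i ⊕ P'_i and thus P'_i = P_i ⊕ C_i ⊕ C'_i.
P'[0]: 0x7 ⊕ 0x9 ⊕ 0x3 = 0xD.
P'[1]: 0x2 ⊕ 0xD ⊕ 0xD = 0x2.
P'[2]: 0xE ⊕ 0xE ⊕ 0x7 = 0x7.
P'[3]: 0x9 ⊕ 0x8 ⊕ 0x6 = 0x7.
P'[4]: 0x2 ⊕ 0x0 ⊕ 0x1 = 0x3.
P'[5]: 0xC ⊕ 0xF ⊕ 0x4 = 0x7.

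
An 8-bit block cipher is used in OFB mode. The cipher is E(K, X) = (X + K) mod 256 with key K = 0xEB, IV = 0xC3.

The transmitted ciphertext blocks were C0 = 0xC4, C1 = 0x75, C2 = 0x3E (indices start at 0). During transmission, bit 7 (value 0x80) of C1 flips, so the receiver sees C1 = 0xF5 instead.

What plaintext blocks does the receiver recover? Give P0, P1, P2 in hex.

OFB decryption: S_i = E(K, S_{i−1}) with S_{−1} = IV; P_i = C_i ⊕ S_i.
Only C1 changed, to 0xF5. In OFB, a change in C_i flips the same bit in P_i only; the keystream is unaffected. Decrypting the received ciphertext:
P0: S = E(K, 0xC3) = 0xAE; 0xC4 ⊕ 0xAE = 0x6A.
P1: S = E(K, 0xAE) = 0x99; 0xF5 ⊕ 0x99 = 0x6C.
P2: S = E(K, 0x99) = 0x84; 0x3E ⊕ 0x84 = 0xBA.
Blocks that differ from the original plaintext: P1.

P0 = 0x6A, P1 = 0x6C, P2 = 0xBA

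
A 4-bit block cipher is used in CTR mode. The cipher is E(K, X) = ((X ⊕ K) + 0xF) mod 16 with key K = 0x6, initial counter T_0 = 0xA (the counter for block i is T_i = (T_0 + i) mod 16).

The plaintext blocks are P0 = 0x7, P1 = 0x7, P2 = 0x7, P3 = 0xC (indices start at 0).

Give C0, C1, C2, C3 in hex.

CTR encryption: S_i = E(K, T_i) where T_i is the counter for block i; C_i = P_i ⊕ S_i.
C0: T = 0xA, S = E(K, T) = 0xB; 0x7 ⊕ 0xB = 0xC.
C1: T = 0xB, S = E(K, T) = 0xC; 0x7 ⊕ 0xC = 0xB.
C2: T = 0xC, S = E(K, T) = 0x9; 0x7 ⊕ 0x9 = 0xE.
C3: T = 0xD, S = E(K, T) = 0xA; 0xC ⊕ 0xA = 0x6.

C0 = 0xC, C1 = 0xB, C2 = 0xE, C3 = 0x6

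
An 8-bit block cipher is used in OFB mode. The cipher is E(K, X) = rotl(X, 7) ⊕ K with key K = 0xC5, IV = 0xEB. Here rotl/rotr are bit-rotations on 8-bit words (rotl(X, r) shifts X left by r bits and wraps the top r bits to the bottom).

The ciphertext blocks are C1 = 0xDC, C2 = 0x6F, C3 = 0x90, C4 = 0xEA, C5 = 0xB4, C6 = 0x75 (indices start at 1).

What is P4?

P4 = 0xBA

OFB decryption: S_i = E(K, S_{i−1}) with S_{0} = IV; P_i = C_i ⊕ S_i.
P1: S = E(K, 0xEB) = 0x30; 0xDC ⊕ 0x30 = 0xEC.
P2: S = E(K, 0x30) = 0xDD; 0x6F ⊕ 0xDD = 0xB2.
P3: S = E(K, 0xDD) = 0x2B; 0x90 ⊕ 0x2B = 0xBB.
P4: S = E(K, 0x2B) = 0x50; 0xEA ⊕ 0x50 = 0xBA.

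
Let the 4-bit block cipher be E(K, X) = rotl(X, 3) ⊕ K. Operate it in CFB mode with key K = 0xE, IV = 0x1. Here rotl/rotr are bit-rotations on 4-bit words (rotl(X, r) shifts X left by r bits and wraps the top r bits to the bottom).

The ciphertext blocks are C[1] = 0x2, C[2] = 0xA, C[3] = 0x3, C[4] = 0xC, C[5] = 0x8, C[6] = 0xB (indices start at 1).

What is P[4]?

P[4] = 0xB

CFB decryption: P_i = C_i ⊕ E(K, C_{i−1}), with C_{0} = IV.
P[4]: E(K, 0x3) = 0x7; 0xC ⊕ 0x7 = 0xB.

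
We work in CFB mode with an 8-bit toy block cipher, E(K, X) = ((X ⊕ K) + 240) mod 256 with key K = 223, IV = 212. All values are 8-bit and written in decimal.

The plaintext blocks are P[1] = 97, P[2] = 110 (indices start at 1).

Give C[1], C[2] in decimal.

CFB encryption: C_i = P_i ⊕ E(K, C_{i−1}), with C_{0} = IV.
C[1]: E(K, 212) = 251; 97 ⊕ 251 = 154.
C[2]: E(K, 154) = 53; 110 ⊕ 53 = 91.

C[1] = 154, C[2] = 91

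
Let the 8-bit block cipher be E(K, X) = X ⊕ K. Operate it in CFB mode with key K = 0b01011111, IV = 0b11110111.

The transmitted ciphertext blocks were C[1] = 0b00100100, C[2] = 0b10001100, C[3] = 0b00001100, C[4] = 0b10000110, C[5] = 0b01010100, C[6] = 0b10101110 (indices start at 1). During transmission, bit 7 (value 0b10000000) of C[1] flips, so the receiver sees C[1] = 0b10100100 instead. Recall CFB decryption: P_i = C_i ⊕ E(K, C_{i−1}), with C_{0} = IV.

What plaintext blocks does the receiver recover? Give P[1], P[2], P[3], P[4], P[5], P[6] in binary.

P[1] = 0b00001100, P[2] = 0b01110111, P[3] = 0b11011111, P[4] = 0b11010101, P[5] = 0b10001101, P[6] = 0b10100101

Only C[1] changed, to 0b10100100. In CFB, a change in C_i flips the same bit in P_i and garbles P_{i+1}. Decrypting the received ciphertext:
P[1]: E(K, 0b11110111) = 0b10101000; 0b10100100 ⊕ 0b10101000 = 0b00001100.
P[2]: E(K, 0b10100100) = 0b11111011; 0b10001100 ⊕ 0b11111011 = 0b01110111.
P[3]: E(K, 0b10001100) = 0b11010011; 0b00001100 ⊕ 0b11010011 = 0b11011111.
P[4]: E(K, 0b00001100) = 0b01010011; 0b10000110 ⊕ 0b01010011 = 0b11010101.
P[5]: E(K, 0b10000110) = 0b11011001; 0b01010100 ⊕ 0b11011001 = 0b10001101.
P[6]: E(K, 0b01010100) = 0b00001011; 0b10101110 ⊕ 0b00001011 = 0b10100101.
Blocks that differ from the original plaintext: P[1], P[2].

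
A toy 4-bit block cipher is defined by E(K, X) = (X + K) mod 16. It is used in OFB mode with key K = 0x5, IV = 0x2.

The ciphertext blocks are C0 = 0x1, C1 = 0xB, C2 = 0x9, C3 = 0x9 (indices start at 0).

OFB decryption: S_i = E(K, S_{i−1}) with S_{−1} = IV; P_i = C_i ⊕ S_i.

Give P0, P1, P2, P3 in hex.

P0 = 0x6, P1 = 0x7, P2 = 0x8, P3 = 0xF

P0: S = E(K, 0x2) = 0x7; 0x1 ⊕ 0x7 = 0x6.
P1: S = E(K, 0x7) = 0xC; 0xB ⊕ 0xC = 0x7.
P2: S = E(K, 0xC) = 0x1; 0x9 ⊕ 0x1 = 0x8.
P3: S = E(K, 0x1) = 0x6; 0x9 ⊕ 0x6 = 0xF.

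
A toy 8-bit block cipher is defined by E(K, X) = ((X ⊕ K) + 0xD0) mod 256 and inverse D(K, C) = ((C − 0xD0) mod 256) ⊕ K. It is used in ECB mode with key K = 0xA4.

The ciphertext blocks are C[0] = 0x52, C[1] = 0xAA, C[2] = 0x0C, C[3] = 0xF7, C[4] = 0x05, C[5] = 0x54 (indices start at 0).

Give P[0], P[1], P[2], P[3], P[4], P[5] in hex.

ECB decryption: P_i = D(K, C_i).
P[0]: D(K, 0x52) = 0x26.
P[1]: D(K, 0xAA) = 0x7E.
P[2]: D(K, 0x0C) = 0x98.
P[3]: D(K, 0xF7) = 0x83.
P[4]: D(K, 0x05) = 0x91.
P[5]: D(K, 0x54) = 0x20.

P[0] = 0x26, P[1] = 0x7E, P[2] = 0x98, P[3] = 0x83, P[4] = 0x91, P[5] = 0x20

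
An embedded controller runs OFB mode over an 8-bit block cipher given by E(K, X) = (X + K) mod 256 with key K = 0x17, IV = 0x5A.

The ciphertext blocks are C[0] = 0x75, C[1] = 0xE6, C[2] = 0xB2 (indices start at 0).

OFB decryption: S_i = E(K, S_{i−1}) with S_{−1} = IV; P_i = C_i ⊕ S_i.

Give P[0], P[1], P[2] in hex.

P[0]: S = E(K, 0x5A) = 0x71; 0x75 ⊕ 0x71 = 0x04.
P[1]: S = E(K, 0x71) = 0x88; 0xE6 ⊕ 0x88 = 0x6E.
P[2]: S = E(K, 0x88) = 0x9F; 0xB2 ⊕ 0x9F = 0x2D.

P[0] = 0x04, P[1] = 0x6E, P[2] = 0x2D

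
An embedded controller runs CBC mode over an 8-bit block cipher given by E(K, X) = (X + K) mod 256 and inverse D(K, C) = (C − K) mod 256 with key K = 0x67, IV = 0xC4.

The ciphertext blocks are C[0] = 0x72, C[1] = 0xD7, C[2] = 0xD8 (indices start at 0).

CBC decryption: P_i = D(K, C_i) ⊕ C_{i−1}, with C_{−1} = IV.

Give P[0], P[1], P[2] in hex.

P[0] = 0xCF, P[1] = 0x02, P[2] = 0xA6

P[0]: D(K, 0x72) = 0x0B; 0x0B ⊕ 0xC4 = 0xCF.
P[1]: D(K, 0xD7) = 0x70; 0x70 ⊕ 0x72 = 0x02.
P[2]: D(K, 0xD8) = 0x71; 0x71 ⊕ 0xD7 = 0xA6.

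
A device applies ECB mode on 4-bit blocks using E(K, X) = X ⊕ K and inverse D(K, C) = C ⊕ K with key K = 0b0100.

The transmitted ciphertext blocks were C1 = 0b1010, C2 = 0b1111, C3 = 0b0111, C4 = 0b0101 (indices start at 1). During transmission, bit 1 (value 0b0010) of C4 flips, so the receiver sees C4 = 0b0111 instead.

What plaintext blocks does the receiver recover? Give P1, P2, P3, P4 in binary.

ECB decryption: P_i = D(K, C_i).
Only C4 changed, to 0b0111. In ECB, a change in C_i affects only P_i. Decrypting the received ciphertext:
P1: D(K, 0b1010) = 0b1110.
P2: D(K, 0b1111) = 0b1011.
P3: D(K, 0b0111) = 0b0011.
P4: D(K, 0b0111) = 0b0011.
Blocks that differ from the original plaintext: P4.

P1 = 0b1110, P2 = 0b1011, P3 = 0b0011, P4 = 0b0011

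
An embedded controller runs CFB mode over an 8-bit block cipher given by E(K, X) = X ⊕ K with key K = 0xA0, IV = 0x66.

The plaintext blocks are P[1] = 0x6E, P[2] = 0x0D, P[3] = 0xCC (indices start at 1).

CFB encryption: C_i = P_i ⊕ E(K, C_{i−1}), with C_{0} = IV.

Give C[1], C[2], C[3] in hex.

C[1]: E(K, 0x66) = 0xC6; 0x6E ⊕ 0xC6 = 0xA8.
C[2]: E(K, 0xA8) = 0x08; 0x0D ⊕ 0x08 = 0x05.
C[3]: E(K, 0x05) = 0xA5; 0xCC ⊕ 0xA5 = 0x69.

C[1] = 0xA8, C[2] = 0x05, C[3] = 0x69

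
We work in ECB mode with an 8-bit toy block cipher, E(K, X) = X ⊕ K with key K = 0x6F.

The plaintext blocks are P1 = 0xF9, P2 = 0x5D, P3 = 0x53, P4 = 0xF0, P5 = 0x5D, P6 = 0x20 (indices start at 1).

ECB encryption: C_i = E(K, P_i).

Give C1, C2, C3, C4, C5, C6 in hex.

C1 = 0x96, C2 = 0x32, C3 = 0x3C, C4 = 0x9F, C5 = 0x32, C6 = 0x4F

C1: E(K, 0xF9) = 0x96.
C2: E(K, 0x5D) = 0x32.
C3: E(K, 0x53) = 0x3C.
C4: E(K, 0xF0) = 0x9F.
C5: E(K, 0x5D) = 0x32.
C6: E(K, 0x20) = 0x4F.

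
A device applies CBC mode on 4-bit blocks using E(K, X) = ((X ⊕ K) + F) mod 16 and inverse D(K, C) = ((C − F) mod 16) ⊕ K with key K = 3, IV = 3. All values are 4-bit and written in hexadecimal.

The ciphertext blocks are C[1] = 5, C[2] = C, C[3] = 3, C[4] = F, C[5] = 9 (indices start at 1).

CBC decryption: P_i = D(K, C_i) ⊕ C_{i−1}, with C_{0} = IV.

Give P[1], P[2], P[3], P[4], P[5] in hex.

P[1] = 6, P[2] = B, P[3] = B, P[4] = 0, P[5] = 6

P[1]: D(K, 5) = 5; 5 ⊕ 3 = 6.
P[2]: D(K, C) = E; E ⊕ 5 = B.
P[3]: D(K, 3) = 7; 7 ⊕ C = B.
P[4]: D(K, F) = 3; 3 ⊕ 3 = 0.
P[5]: D(K, 9) = 9; 9 ⊕ F = 6.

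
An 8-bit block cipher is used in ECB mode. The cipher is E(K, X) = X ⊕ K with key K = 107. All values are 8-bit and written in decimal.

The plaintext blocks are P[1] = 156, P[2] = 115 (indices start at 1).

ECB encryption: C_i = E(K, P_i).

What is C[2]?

C[2]: E(K, 115) = 24.

C[2] = 24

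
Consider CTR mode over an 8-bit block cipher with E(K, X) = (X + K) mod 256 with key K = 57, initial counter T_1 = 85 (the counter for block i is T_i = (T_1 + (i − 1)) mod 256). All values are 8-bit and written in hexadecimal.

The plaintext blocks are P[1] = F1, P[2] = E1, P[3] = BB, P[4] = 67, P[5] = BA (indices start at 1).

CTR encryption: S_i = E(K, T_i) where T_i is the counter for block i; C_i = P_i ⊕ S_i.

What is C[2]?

C[2] = 3C

C[1]: T = 85, S = E(K, T) = DC; F1 ⊕ DC = 2D.
C[2]: T = 86, S = E(K, T) = DD; E1 ⊕ DD = 3C.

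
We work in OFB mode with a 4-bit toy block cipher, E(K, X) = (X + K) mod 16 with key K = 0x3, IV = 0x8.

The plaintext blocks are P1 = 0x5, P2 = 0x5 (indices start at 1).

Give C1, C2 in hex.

C1 = 0xE, C2 = 0xB

OFB encryption: S_i = E(K, S_{i−1}) with S_{0} = IV; C_i = P_i ⊕ S_i.
C1: S = E(K, 0x8) = 0xB; 0x5 ⊕ 0xB = 0xE.
C2: S = E(K, 0xB) = 0xE; 0x5 ⊕ 0xE = 0xB.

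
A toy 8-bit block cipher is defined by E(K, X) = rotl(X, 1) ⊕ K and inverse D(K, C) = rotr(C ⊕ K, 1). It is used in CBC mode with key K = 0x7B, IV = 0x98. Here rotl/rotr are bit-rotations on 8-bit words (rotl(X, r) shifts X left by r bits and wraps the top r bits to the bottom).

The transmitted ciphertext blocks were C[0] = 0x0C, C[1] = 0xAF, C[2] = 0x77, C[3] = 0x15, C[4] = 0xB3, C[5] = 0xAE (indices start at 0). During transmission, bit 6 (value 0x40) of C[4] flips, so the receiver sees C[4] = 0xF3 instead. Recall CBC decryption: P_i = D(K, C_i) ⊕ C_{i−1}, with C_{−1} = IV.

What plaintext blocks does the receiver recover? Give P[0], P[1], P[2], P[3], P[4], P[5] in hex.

Only C[4] changed, to 0xF3. In CBC, a change in C_i garbles P_i and flips the same bit in P_{i+1}. Decrypting the received ciphertext:
P[0]: D(K, 0x0C) = 0xBB; 0xBB ⊕ 0x98 = 0x23.
P[1]: D(K, 0xAF) = 0x6A; 0x6A ⊕ 0x0C = 0x66.
P[2]: D(K, 0x77) = 0x06; 0x06 ⊕ 0xAF = 0xA9.
P[3]: D(K, 0x15) = 0x37; 0x37 ⊕ 0x77 = 0x40.
P[4]: D(K, 0xF3) = 0x44; 0x44 ⊕ 0x15 = 0x51.
P[5]: D(K, 0xAE) = 0xEA; 0xEA ⊕ 0xF3 = 0x19.
Blocks that differ from the original plaintext: P[4], P[5].

P[0] = 0x23, P[1] = 0x66, P[2] = 0xA9, P[3] = 0x40, P[4] = 0x51, P[5] = 0x19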